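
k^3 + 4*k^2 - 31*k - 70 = (k - 5)*(k + 2)*(k + 7)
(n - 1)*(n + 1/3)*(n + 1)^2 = n^4 + 4*n^3/3 - 2*n^2/3 - 4*n/3 - 1/3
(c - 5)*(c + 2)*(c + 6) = c^3 + 3*c^2 - 28*c - 60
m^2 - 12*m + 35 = (m - 7)*(m - 5)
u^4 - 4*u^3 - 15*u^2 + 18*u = u*(u - 6)*(u - 1)*(u + 3)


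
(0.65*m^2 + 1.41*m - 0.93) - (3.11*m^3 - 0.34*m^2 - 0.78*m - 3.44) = -3.11*m^3 + 0.99*m^2 + 2.19*m + 2.51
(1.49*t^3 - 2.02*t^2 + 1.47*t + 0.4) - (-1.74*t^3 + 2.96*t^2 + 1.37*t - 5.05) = 3.23*t^3 - 4.98*t^2 + 0.0999999999999999*t + 5.45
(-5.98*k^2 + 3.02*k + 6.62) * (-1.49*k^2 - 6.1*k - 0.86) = 8.9102*k^4 + 31.9782*k^3 - 23.143*k^2 - 42.9792*k - 5.6932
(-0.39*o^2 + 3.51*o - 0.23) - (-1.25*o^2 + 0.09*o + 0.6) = 0.86*o^2 + 3.42*o - 0.83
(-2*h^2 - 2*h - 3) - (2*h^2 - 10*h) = -4*h^2 + 8*h - 3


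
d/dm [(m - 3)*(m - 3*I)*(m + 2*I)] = 3*m^2 - 2*m*(3 + I) + 6 + 3*I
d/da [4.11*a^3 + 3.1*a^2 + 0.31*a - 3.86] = 12.33*a^2 + 6.2*a + 0.31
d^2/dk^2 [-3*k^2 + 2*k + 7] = -6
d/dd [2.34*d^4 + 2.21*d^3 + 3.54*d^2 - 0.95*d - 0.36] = 9.36*d^3 + 6.63*d^2 + 7.08*d - 0.95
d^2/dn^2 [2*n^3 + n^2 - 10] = 12*n + 2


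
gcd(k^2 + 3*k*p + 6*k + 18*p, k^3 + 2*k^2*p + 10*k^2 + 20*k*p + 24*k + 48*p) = k + 6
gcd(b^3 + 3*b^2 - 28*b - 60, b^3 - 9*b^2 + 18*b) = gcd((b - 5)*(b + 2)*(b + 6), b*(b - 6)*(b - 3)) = 1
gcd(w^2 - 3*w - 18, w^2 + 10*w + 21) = w + 3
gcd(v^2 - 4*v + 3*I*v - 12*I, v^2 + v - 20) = v - 4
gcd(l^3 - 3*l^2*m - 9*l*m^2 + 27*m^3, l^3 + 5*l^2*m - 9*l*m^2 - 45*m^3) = l^2 - 9*m^2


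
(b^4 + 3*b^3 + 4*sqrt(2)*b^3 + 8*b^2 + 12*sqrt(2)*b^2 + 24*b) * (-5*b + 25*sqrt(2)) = -5*b^5 - 15*b^4 + 5*sqrt(2)*b^4 + 15*sqrt(2)*b^3 + 160*b^3 + 200*sqrt(2)*b^2 + 480*b^2 + 600*sqrt(2)*b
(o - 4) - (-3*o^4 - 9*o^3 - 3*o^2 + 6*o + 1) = 3*o^4 + 9*o^3 + 3*o^2 - 5*o - 5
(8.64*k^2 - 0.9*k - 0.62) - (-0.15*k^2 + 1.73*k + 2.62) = 8.79*k^2 - 2.63*k - 3.24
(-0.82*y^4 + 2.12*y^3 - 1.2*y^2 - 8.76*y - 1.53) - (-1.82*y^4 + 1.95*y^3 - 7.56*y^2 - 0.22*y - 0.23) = 1.0*y^4 + 0.17*y^3 + 6.36*y^2 - 8.54*y - 1.3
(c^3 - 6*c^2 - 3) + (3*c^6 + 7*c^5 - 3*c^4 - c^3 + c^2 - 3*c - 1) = 3*c^6 + 7*c^5 - 3*c^4 - 5*c^2 - 3*c - 4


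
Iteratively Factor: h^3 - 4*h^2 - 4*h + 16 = (h - 4)*(h^2 - 4) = (h - 4)*(h - 2)*(h + 2)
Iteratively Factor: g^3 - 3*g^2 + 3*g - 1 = (g - 1)*(g^2 - 2*g + 1) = (g - 1)^2*(g - 1)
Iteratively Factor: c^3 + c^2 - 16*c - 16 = (c + 4)*(c^2 - 3*c - 4) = (c + 1)*(c + 4)*(c - 4)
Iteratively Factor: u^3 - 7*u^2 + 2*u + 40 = (u + 2)*(u^2 - 9*u + 20) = (u - 5)*(u + 2)*(u - 4)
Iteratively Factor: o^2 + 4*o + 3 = (o + 1)*(o + 3)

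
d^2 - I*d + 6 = (d - 3*I)*(d + 2*I)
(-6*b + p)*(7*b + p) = -42*b^2 + b*p + p^2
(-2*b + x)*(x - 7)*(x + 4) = -2*b*x^2 + 6*b*x + 56*b + x^3 - 3*x^2 - 28*x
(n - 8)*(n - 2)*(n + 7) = n^3 - 3*n^2 - 54*n + 112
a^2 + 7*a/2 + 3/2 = (a + 1/2)*(a + 3)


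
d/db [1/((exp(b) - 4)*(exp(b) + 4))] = -2*exp(2*b)/(exp(4*b) - 32*exp(2*b) + 256)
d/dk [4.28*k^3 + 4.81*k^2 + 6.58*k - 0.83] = 12.84*k^2 + 9.62*k + 6.58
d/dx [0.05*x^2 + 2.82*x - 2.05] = 0.1*x + 2.82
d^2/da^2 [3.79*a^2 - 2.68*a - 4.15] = 7.58000000000000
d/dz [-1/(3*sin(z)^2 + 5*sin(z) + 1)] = (6*sin(z) + 5)*cos(z)/(3*sin(z)^2 + 5*sin(z) + 1)^2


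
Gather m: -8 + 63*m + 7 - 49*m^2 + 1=-49*m^2 + 63*m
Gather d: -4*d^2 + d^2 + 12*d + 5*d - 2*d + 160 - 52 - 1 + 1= -3*d^2 + 15*d + 108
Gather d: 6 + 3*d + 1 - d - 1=2*d + 6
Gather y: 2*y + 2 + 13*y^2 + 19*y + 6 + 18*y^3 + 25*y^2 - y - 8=18*y^3 + 38*y^2 + 20*y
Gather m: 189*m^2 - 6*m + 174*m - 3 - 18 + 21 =189*m^2 + 168*m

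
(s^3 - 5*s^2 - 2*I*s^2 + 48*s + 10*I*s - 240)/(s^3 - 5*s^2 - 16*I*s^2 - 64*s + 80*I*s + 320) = (s + 6*I)/(s - 8*I)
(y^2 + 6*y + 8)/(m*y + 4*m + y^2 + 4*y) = (y + 2)/(m + y)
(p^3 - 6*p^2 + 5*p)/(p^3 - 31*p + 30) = p/(p + 6)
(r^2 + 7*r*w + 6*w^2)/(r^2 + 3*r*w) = (r^2 + 7*r*w + 6*w^2)/(r*(r + 3*w))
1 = 1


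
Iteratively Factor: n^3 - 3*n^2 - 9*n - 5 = (n + 1)*(n^2 - 4*n - 5) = (n + 1)^2*(n - 5)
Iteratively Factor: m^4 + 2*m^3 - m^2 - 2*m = (m - 1)*(m^3 + 3*m^2 + 2*m) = (m - 1)*(m + 2)*(m^2 + m) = m*(m - 1)*(m + 2)*(m + 1)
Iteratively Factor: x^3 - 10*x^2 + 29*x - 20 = (x - 5)*(x^2 - 5*x + 4) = (x - 5)*(x - 1)*(x - 4)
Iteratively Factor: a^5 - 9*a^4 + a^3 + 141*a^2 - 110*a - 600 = (a - 5)*(a^4 - 4*a^3 - 19*a^2 + 46*a + 120) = (a - 5)*(a + 3)*(a^3 - 7*a^2 + 2*a + 40) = (a - 5)*(a - 4)*(a + 3)*(a^2 - 3*a - 10) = (a - 5)*(a - 4)*(a + 2)*(a + 3)*(a - 5)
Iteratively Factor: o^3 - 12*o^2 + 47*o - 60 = (o - 4)*(o^2 - 8*o + 15) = (o - 5)*(o - 4)*(o - 3)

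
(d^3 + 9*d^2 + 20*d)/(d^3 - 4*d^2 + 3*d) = (d^2 + 9*d + 20)/(d^2 - 4*d + 3)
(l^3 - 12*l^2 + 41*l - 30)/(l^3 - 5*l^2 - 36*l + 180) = (l - 1)/(l + 6)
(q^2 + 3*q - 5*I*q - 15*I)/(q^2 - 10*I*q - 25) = (q + 3)/(q - 5*I)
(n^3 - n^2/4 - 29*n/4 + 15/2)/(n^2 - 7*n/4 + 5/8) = 2*(n^2 + n - 6)/(2*n - 1)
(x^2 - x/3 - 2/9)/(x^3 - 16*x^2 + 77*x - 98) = (x^2 - x/3 - 2/9)/(x^3 - 16*x^2 + 77*x - 98)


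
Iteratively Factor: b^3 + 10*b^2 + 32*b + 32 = (b + 4)*(b^2 + 6*b + 8) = (b + 2)*(b + 4)*(b + 4)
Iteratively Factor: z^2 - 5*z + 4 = (z - 4)*(z - 1)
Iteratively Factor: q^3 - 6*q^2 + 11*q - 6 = (q - 1)*(q^2 - 5*q + 6) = (q - 3)*(q - 1)*(q - 2)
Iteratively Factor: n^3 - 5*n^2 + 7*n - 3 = (n - 3)*(n^2 - 2*n + 1) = (n - 3)*(n - 1)*(n - 1)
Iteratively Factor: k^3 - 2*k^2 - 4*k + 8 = (k + 2)*(k^2 - 4*k + 4) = (k - 2)*(k + 2)*(k - 2)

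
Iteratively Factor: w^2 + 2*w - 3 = (w - 1)*(w + 3)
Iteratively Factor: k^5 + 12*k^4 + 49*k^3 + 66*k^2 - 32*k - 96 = (k + 4)*(k^4 + 8*k^3 + 17*k^2 - 2*k - 24) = (k + 2)*(k + 4)*(k^3 + 6*k^2 + 5*k - 12) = (k + 2)*(k + 4)^2*(k^2 + 2*k - 3) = (k - 1)*(k + 2)*(k + 4)^2*(k + 3)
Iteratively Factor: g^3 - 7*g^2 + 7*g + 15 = (g - 3)*(g^2 - 4*g - 5) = (g - 3)*(g + 1)*(g - 5)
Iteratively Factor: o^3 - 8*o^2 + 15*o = (o)*(o^2 - 8*o + 15) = o*(o - 5)*(o - 3)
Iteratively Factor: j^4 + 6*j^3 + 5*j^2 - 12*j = (j)*(j^3 + 6*j^2 + 5*j - 12) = j*(j + 3)*(j^2 + 3*j - 4) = j*(j + 3)*(j + 4)*(j - 1)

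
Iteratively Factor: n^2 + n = (n + 1)*(n)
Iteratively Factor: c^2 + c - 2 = (c - 1)*(c + 2)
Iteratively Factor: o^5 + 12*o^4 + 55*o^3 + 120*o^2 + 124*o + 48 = (o + 2)*(o^4 + 10*o^3 + 35*o^2 + 50*o + 24) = (o + 2)*(o + 4)*(o^3 + 6*o^2 + 11*o + 6) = (o + 1)*(o + 2)*(o + 4)*(o^2 + 5*o + 6) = (o + 1)*(o + 2)^2*(o + 4)*(o + 3)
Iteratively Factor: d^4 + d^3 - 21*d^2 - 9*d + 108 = (d + 4)*(d^3 - 3*d^2 - 9*d + 27) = (d + 3)*(d + 4)*(d^2 - 6*d + 9) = (d - 3)*(d + 3)*(d + 4)*(d - 3)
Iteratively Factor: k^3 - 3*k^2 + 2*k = (k - 1)*(k^2 - 2*k) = k*(k - 1)*(k - 2)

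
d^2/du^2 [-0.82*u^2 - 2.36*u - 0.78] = -1.64000000000000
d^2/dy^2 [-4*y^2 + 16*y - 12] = -8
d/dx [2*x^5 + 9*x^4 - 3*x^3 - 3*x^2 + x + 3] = 10*x^4 + 36*x^3 - 9*x^2 - 6*x + 1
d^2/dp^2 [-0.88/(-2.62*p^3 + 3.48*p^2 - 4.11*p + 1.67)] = ((6.1248 - 13.8336*p)*(2.62*p^3 - 3.48*p^2 + 4.11*p - 1.67) + 0.88*(7.86*p^2 - 6.96*p + 4.11)*(15.72*p^2 - 13.92*p + 8.22))/(2.62*p^3 - 3.48*p^2 + 4.11*p - 1.67)^3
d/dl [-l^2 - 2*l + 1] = -2*l - 2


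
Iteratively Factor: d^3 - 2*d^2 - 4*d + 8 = (d - 2)*(d^2 - 4) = (d - 2)*(d + 2)*(d - 2)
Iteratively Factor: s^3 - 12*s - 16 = (s + 2)*(s^2 - 2*s - 8) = (s + 2)^2*(s - 4)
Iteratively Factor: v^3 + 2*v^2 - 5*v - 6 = (v + 1)*(v^2 + v - 6) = (v + 1)*(v + 3)*(v - 2)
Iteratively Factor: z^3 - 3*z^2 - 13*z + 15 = (z - 5)*(z^2 + 2*z - 3) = (z - 5)*(z - 1)*(z + 3)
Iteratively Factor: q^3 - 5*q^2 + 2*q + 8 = (q + 1)*(q^2 - 6*q + 8) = (q - 4)*(q + 1)*(q - 2)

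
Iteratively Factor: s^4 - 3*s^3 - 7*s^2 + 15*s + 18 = (s + 1)*(s^3 - 4*s^2 - 3*s + 18) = (s - 3)*(s + 1)*(s^2 - s - 6) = (s - 3)^2*(s + 1)*(s + 2)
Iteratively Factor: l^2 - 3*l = (l - 3)*(l)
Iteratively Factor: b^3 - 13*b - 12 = (b - 4)*(b^2 + 4*b + 3) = (b - 4)*(b + 3)*(b + 1)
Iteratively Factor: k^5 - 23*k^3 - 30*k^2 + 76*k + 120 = (k + 2)*(k^4 - 2*k^3 - 19*k^2 + 8*k + 60) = (k - 5)*(k + 2)*(k^3 + 3*k^2 - 4*k - 12) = (k - 5)*(k + 2)*(k + 3)*(k^2 - 4) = (k - 5)*(k - 2)*(k + 2)*(k + 3)*(k + 2)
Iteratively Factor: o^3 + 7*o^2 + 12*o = (o + 4)*(o^2 + 3*o) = (o + 3)*(o + 4)*(o)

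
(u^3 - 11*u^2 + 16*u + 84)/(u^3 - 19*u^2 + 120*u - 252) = (u + 2)/(u - 6)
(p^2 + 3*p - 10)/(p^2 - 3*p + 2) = (p + 5)/(p - 1)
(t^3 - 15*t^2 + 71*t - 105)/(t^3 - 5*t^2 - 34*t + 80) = (t^3 - 15*t^2 + 71*t - 105)/(t^3 - 5*t^2 - 34*t + 80)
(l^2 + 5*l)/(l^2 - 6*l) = (l + 5)/(l - 6)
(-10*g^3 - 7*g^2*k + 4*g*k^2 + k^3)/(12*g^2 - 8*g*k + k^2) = (-5*g^2 - 6*g*k - k^2)/(6*g - k)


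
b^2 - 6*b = b*(b - 6)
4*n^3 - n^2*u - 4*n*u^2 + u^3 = (-4*n + u)*(-n + u)*(n + u)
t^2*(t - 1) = t^3 - t^2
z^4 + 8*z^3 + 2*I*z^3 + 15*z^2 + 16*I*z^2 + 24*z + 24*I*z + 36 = (z + 2)*(z + 6)*(z - I)*(z + 3*I)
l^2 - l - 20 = (l - 5)*(l + 4)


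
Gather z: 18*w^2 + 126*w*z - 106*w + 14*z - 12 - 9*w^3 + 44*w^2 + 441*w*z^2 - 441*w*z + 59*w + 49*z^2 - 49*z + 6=-9*w^3 + 62*w^2 - 47*w + z^2*(441*w + 49) + z*(-315*w - 35) - 6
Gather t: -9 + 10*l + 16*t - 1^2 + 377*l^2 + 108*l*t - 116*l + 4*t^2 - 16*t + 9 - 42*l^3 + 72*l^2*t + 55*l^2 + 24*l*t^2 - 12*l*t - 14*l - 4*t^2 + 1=-42*l^3 + 432*l^2 + 24*l*t^2 - 120*l + t*(72*l^2 + 96*l)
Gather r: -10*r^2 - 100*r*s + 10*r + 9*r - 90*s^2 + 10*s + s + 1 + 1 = -10*r^2 + r*(19 - 100*s) - 90*s^2 + 11*s + 2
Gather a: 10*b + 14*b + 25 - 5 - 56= 24*b - 36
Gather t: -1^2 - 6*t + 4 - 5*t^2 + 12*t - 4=-5*t^2 + 6*t - 1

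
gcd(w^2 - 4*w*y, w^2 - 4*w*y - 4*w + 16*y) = -w + 4*y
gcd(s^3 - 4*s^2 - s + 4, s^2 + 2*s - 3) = s - 1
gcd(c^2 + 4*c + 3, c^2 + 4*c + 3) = c^2 + 4*c + 3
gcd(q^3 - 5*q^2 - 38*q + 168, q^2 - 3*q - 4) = q - 4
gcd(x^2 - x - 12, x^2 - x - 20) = 1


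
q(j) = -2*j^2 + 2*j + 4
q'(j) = 2 - 4*j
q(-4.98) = -55.56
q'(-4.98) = 21.92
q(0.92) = 4.15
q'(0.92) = -1.68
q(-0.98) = 0.12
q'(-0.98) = 5.92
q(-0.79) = 1.17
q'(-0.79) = 5.16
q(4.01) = -20.14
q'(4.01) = -14.04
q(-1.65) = -4.74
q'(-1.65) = 8.60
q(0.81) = 4.31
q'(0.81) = -1.24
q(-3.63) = -29.61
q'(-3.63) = 16.52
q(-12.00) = -308.00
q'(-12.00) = 50.00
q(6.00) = -56.00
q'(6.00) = -22.00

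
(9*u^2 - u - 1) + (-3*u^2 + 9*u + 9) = 6*u^2 + 8*u + 8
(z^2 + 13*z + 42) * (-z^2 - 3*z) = -z^4 - 16*z^3 - 81*z^2 - 126*z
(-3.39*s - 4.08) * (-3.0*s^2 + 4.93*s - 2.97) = 10.17*s^3 - 4.4727*s^2 - 10.0461*s + 12.1176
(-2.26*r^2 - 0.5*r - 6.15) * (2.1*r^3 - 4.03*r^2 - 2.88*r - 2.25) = -4.746*r^5 + 8.0578*r^4 - 4.3912*r^3 + 31.3095*r^2 + 18.837*r + 13.8375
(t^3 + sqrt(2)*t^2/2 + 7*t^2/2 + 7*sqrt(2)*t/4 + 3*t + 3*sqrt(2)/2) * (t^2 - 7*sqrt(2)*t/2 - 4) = t^5 - 3*sqrt(2)*t^4 + 7*t^4/2 - 21*sqrt(2)*t^3/2 - 9*t^3/2 - 105*t^2/4 - 11*sqrt(2)*t^2 - 45*t/2 - 7*sqrt(2)*t - 6*sqrt(2)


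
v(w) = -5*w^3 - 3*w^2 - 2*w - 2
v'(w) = -15*w^2 - 6*w - 2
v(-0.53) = -1.04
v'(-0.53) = -3.03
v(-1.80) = 21.04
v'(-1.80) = -39.80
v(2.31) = -84.26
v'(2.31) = -95.90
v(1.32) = -21.37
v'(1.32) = -36.06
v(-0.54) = -1.01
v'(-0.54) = -3.13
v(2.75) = -134.17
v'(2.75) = -131.94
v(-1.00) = 2.00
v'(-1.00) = -11.00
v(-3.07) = 120.54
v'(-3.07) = -124.95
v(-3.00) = 112.00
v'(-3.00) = -119.00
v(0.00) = -2.00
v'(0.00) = -2.00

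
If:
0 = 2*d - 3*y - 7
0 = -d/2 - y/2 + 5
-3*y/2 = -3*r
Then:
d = 37/5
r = 13/10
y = 13/5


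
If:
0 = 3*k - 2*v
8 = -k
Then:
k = -8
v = -12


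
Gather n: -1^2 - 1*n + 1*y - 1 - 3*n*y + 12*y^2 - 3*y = n*(-3*y - 1) + 12*y^2 - 2*y - 2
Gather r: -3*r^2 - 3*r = -3*r^2 - 3*r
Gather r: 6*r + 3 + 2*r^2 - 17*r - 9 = 2*r^2 - 11*r - 6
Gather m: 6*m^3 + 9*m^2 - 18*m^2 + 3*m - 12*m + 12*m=6*m^3 - 9*m^2 + 3*m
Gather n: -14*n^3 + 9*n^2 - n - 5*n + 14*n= -14*n^3 + 9*n^2 + 8*n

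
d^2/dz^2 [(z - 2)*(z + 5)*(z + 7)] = 6*z + 20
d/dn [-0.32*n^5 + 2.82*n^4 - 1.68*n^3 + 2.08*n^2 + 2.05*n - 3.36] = -1.6*n^4 + 11.28*n^3 - 5.04*n^2 + 4.16*n + 2.05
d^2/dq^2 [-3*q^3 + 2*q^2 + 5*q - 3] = 4 - 18*q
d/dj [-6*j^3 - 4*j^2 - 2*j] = -18*j^2 - 8*j - 2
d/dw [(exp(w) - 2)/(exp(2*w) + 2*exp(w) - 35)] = (-2*(exp(w) - 2)*(exp(w) + 1) + exp(2*w) + 2*exp(w) - 35)*exp(w)/(exp(2*w) + 2*exp(w) - 35)^2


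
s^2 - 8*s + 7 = (s - 7)*(s - 1)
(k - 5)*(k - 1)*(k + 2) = k^3 - 4*k^2 - 7*k + 10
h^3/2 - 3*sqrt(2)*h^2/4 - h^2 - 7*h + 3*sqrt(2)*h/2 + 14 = (h/2 + sqrt(2))*(h - 2)*(h - 7*sqrt(2)/2)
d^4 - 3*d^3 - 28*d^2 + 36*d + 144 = (d - 6)*(d - 3)*(d + 2)*(d + 4)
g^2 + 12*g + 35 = (g + 5)*(g + 7)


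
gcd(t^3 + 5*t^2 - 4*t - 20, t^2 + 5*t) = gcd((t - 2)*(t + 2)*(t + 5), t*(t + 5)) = t + 5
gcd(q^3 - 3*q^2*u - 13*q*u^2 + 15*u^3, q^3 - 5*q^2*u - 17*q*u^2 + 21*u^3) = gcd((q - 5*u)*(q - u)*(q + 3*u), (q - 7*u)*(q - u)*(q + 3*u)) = q^2 + 2*q*u - 3*u^2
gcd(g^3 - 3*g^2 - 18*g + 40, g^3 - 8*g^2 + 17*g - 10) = g^2 - 7*g + 10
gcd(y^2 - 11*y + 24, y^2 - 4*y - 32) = y - 8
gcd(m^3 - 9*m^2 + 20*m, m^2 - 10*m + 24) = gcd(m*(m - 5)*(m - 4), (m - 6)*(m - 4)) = m - 4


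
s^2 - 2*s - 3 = (s - 3)*(s + 1)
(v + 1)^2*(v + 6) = v^3 + 8*v^2 + 13*v + 6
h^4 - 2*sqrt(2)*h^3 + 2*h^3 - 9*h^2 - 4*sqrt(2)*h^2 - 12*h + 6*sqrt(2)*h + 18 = (h - 1)*(h + 3)*(h - 3*sqrt(2))*(h + sqrt(2))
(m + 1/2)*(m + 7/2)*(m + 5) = m^3 + 9*m^2 + 87*m/4 + 35/4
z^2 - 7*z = z*(z - 7)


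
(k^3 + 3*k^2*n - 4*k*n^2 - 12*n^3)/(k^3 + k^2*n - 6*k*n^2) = (k + 2*n)/k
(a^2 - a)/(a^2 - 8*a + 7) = a/(a - 7)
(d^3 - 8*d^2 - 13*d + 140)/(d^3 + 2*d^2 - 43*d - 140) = (d - 5)/(d + 5)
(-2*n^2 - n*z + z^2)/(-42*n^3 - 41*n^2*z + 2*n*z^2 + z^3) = (-2*n + z)/(-42*n^2 + n*z + z^2)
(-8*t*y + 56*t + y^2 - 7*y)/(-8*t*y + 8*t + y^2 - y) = (y - 7)/(y - 1)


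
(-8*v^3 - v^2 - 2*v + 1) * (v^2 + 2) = -8*v^5 - v^4 - 18*v^3 - v^2 - 4*v + 2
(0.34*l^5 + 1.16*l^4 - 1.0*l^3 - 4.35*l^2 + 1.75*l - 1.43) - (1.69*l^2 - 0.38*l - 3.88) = 0.34*l^5 + 1.16*l^4 - 1.0*l^3 - 6.04*l^2 + 2.13*l + 2.45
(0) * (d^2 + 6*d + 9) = 0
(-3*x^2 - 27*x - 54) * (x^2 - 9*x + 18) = -3*x^4 + 135*x^2 - 972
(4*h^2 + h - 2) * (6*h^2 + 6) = 24*h^4 + 6*h^3 + 12*h^2 + 6*h - 12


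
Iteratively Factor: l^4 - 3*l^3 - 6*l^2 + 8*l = (l + 2)*(l^3 - 5*l^2 + 4*l) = (l - 1)*(l + 2)*(l^2 - 4*l) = l*(l - 1)*(l + 2)*(l - 4)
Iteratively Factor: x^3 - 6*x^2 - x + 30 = (x - 5)*(x^2 - x - 6) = (x - 5)*(x + 2)*(x - 3)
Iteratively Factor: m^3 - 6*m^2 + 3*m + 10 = (m + 1)*(m^2 - 7*m + 10) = (m - 2)*(m + 1)*(m - 5)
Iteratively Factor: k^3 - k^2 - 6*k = (k - 3)*(k^2 + 2*k) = k*(k - 3)*(k + 2)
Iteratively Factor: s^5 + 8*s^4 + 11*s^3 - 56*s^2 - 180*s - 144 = (s + 3)*(s^4 + 5*s^3 - 4*s^2 - 44*s - 48) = (s + 2)*(s + 3)*(s^3 + 3*s^2 - 10*s - 24) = (s - 3)*(s + 2)*(s + 3)*(s^2 + 6*s + 8) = (s - 3)*(s + 2)*(s + 3)*(s + 4)*(s + 2)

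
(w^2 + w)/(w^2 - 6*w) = (w + 1)/(w - 6)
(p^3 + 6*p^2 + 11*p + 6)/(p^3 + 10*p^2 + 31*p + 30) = (p + 1)/(p + 5)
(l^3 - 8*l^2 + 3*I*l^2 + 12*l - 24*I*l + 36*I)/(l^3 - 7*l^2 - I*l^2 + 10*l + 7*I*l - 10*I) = (l^2 + 3*l*(-2 + I) - 18*I)/(l^2 - l*(5 + I) + 5*I)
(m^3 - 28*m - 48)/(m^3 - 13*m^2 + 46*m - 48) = (m^3 - 28*m - 48)/(m^3 - 13*m^2 + 46*m - 48)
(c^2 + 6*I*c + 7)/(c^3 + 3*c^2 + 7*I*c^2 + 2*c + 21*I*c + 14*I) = (c - I)/(c^2 + 3*c + 2)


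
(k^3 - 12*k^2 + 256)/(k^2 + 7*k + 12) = (k^2 - 16*k + 64)/(k + 3)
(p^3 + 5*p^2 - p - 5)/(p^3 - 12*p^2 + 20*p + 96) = (p^3 + 5*p^2 - p - 5)/(p^3 - 12*p^2 + 20*p + 96)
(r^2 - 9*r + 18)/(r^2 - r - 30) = (r - 3)/(r + 5)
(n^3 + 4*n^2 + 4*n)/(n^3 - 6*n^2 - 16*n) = (n + 2)/(n - 8)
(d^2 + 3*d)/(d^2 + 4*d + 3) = d/(d + 1)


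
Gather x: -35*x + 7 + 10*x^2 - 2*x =10*x^2 - 37*x + 7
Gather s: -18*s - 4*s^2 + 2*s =-4*s^2 - 16*s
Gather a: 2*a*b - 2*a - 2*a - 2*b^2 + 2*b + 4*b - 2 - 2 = a*(2*b - 4) - 2*b^2 + 6*b - 4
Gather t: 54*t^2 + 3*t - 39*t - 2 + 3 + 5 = 54*t^2 - 36*t + 6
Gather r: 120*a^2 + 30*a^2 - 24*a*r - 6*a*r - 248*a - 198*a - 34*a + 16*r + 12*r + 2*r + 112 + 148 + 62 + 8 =150*a^2 - 480*a + r*(30 - 30*a) + 330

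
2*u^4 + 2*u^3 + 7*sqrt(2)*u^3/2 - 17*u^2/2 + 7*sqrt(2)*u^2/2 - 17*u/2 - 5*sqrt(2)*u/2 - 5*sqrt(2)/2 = (u - sqrt(2))*(u + 5*sqrt(2)/2)*(sqrt(2)*u + 1/2)*(sqrt(2)*u + sqrt(2))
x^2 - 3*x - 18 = (x - 6)*(x + 3)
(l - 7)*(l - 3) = l^2 - 10*l + 21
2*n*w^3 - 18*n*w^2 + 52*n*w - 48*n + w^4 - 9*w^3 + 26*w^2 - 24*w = (2*n + w)*(w - 4)*(w - 3)*(w - 2)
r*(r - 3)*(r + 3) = r^3 - 9*r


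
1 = 1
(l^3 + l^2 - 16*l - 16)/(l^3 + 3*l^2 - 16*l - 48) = (l + 1)/(l + 3)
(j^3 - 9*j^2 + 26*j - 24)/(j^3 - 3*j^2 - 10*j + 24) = (j - 3)/(j + 3)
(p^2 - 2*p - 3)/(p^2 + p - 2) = (p^2 - 2*p - 3)/(p^2 + p - 2)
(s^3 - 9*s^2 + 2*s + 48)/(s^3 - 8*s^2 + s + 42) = (s - 8)/(s - 7)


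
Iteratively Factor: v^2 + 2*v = (v + 2)*(v)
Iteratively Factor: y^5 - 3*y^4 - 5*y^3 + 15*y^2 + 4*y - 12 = (y - 2)*(y^4 - y^3 - 7*y^2 + y + 6) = (y - 3)*(y - 2)*(y^3 + 2*y^2 - y - 2) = (y - 3)*(y - 2)*(y + 1)*(y^2 + y - 2) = (y - 3)*(y - 2)*(y - 1)*(y + 1)*(y + 2)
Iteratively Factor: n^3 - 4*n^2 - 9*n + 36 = (n - 3)*(n^2 - n - 12) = (n - 3)*(n + 3)*(n - 4)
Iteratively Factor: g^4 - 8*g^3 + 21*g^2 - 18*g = (g - 2)*(g^3 - 6*g^2 + 9*g) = (g - 3)*(g - 2)*(g^2 - 3*g) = g*(g - 3)*(g - 2)*(g - 3)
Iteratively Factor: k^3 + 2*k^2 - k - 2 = (k + 1)*(k^2 + k - 2) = (k - 1)*(k + 1)*(k + 2)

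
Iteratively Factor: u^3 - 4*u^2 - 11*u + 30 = (u - 5)*(u^2 + u - 6) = (u - 5)*(u + 3)*(u - 2)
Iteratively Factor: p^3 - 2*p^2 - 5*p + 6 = (p - 1)*(p^2 - p - 6) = (p - 3)*(p - 1)*(p + 2)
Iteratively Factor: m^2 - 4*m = (m)*(m - 4)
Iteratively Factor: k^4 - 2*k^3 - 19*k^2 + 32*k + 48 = (k - 3)*(k^3 + k^2 - 16*k - 16) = (k - 4)*(k - 3)*(k^2 + 5*k + 4) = (k - 4)*(k - 3)*(k + 1)*(k + 4)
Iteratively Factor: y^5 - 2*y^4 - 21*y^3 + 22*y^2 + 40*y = (y + 4)*(y^4 - 6*y^3 + 3*y^2 + 10*y) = (y + 1)*(y + 4)*(y^3 - 7*y^2 + 10*y) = (y - 2)*(y + 1)*(y + 4)*(y^2 - 5*y) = (y - 5)*(y - 2)*(y + 1)*(y + 4)*(y)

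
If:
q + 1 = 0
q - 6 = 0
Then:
No Solution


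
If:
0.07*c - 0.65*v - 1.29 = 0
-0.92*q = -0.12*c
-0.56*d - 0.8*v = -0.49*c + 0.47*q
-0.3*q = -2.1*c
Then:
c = 0.00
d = 2.84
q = 0.00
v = -1.98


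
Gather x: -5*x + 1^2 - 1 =-5*x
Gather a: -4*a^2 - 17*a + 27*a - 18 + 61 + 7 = -4*a^2 + 10*a + 50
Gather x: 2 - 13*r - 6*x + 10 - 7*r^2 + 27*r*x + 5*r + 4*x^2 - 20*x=-7*r^2 - 8*r + 4*x^2 + x*(27*r - 26) + 12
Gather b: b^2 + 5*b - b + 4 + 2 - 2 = b^2 + 4*b + 4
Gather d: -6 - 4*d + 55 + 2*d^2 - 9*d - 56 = 2*d^2 - 13*d - 7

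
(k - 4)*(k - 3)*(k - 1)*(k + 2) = k^4 - 6*k^3 + 3*k^2 + 26*k - 24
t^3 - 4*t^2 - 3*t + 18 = (t - 3)^2*(t + 2)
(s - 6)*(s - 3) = s^2 - 9*s + 18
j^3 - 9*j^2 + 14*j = j*(j - 7)*(j - 2)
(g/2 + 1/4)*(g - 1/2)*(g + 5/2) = g^3/2 + 5*g^2/4 - g/8 - 5/16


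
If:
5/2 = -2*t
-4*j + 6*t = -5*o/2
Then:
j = 5*o/8 - 15/8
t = -5/4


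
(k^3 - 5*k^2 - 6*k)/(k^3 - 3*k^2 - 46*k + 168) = k*(k + 1)/(k^2 + 3*k - 28)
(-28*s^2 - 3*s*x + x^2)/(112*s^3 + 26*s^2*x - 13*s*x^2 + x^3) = (4*s + x)/(-16*s^2 - 6*s*x + x^2)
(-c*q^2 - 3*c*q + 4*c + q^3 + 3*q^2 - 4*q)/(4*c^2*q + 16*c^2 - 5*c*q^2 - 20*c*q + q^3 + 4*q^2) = (q - 1)/(-4*c + q)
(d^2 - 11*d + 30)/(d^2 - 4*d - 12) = (d - 5)/(d + 2)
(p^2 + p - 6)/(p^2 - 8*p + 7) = (p^2 + p - 6)/(p^2 - 8*p + 7)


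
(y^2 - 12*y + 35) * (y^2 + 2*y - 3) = y^4 - 10*y^3 + 8*y^2 + 106*y - 105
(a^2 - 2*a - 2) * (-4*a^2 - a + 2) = -4*a^4 + 7*a^3 + 12*a^2 - 2*a - 4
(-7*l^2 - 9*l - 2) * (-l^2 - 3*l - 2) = 7*l^4 + 30*l^3 + 43*l^2 + 24*l + 4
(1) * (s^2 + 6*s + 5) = s^2 + 6*s + 5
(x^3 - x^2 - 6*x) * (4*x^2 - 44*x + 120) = 4*x^5 - 48*x^4 + 140*x^3 + 144*x^2 - 720*x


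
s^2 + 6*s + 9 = (s + 3)^2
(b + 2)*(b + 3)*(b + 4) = b^3 + 9*b^2 + 26*b + 24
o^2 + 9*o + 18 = (o + 3)*(o + 6)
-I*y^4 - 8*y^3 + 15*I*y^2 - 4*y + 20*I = (y - 5*I)*(y - 2*I)^2*(-I*y + 1)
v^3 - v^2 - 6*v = v*(v - 3)*(v + 2)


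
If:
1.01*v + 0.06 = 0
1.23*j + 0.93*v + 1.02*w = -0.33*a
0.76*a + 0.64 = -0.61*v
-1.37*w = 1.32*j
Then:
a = -0.79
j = 1.28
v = -0.06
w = -1.24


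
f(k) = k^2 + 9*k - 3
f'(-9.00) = -9.00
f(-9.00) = -3.00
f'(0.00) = 9.00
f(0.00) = -3.00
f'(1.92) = 12.84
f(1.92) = 17.97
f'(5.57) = 20.14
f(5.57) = 78.15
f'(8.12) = 25.24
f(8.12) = 136.01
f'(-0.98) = 7.04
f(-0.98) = -10.86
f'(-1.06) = 6.88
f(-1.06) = -11.42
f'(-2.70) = 3.60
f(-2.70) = -20.01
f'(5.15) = 19.30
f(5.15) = 69.87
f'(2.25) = 13.50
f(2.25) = 22.31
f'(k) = 2*k + 9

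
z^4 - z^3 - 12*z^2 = z^2*(z - 4)*(z + 3)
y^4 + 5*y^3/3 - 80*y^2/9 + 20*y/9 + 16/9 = (y - 2)*(y - 2/3)*(y + 1/3)*(y + 4)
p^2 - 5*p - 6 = (p - 6)*(p + 1)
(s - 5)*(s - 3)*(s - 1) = s^3 - 9*s^2 + 23*s - 15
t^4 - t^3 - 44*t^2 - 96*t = t*(t - 8)*(t + 3)*(t + 4)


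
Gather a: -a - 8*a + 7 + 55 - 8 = 54 - 9*a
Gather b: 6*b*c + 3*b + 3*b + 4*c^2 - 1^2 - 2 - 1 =b*(6*c + 6) + 4*c^2 - 4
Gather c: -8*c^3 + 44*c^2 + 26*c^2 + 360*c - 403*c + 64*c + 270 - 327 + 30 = -8*c^3 + 70*c^2 + 21*c - 27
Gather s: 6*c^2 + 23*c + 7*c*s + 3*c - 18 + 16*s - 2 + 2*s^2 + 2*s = 6*c^2 + 26*c + 2*s^2 + s*(7*c + 18) - 20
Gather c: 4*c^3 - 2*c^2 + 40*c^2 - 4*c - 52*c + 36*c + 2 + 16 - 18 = 4*c^3 + 38*c^2 - 20*c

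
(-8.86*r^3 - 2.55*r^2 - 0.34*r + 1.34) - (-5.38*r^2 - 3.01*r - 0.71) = -8.86*r^3 + 2.83*r^2 + 2.67*r + 2.05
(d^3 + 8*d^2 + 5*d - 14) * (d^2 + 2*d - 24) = d^5 + 10*d^4 - 3*d^3 - 196*d^2 - 148*d + 336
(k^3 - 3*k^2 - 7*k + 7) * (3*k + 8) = 3*k^4 - k^3 - 45*k^2 - 35*k + 56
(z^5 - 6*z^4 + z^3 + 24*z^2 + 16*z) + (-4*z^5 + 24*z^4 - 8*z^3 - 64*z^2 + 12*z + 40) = -3*z^5 + 18*z^4 - 7*z^3 - 40*z^2 + 28*z + 40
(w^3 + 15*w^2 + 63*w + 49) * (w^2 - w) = w^5 + 14*w^4 + 48*w^3 - 14*w^2 - 49*w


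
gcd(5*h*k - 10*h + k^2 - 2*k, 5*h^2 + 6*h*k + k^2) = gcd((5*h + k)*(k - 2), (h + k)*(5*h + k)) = 5*h + k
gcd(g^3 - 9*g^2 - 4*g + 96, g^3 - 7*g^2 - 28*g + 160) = g^2 - 12*g + 32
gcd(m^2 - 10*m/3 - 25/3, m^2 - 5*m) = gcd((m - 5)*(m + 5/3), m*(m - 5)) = m - 5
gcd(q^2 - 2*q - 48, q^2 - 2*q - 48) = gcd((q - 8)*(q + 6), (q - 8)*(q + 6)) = q^2 - 2*q - 48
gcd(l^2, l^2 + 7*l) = l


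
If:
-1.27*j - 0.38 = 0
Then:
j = -0.30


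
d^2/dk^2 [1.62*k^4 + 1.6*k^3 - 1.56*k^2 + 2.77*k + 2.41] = 19.44*k^2 + 9.6*k - 3.12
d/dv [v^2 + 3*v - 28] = 2*v + 3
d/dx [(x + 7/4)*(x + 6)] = 2*x + 31/4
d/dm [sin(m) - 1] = cos(m)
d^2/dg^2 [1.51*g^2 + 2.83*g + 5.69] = 3.02000000000000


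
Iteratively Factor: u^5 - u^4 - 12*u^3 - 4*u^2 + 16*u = (u + 2)*(u^4 - 3*u^3 - 6*u^2 + 8*u) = (u - 4)*(u + 2)*(u^3 + u^2 - 2*u) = u*(u - 4)*(u + 2)*(u^2 + u - 2) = u*(u - 4)*(u + 2)^2*(u - 1)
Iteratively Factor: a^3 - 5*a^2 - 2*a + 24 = (a + 2)*(a^2 - 7*a + 12) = (a - 3)*(a + 2)*(a - 4)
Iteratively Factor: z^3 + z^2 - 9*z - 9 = (z - 3)*(z^2 + 4*z + 3) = (z - 3)*(z + 1)*(z + 3)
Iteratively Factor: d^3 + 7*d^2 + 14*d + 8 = (d + 2)*(d^2 + 5*d + 4) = (d + 1)*(d + 2)*(d + 4)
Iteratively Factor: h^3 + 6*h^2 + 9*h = (h + 3)*(h^2 + 3*h) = (h + 3)^2*(h)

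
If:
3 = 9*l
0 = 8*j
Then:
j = 0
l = 1/3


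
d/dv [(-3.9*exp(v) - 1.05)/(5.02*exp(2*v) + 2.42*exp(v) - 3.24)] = (19.578*exp(2*v) + 10.542*exp(v) + 15.177)*exp(v)/(25.2004*exp(4*v) + 24.2968*exp(3*v) - 26.6732*exp(2*v) - 15.6816*exp(v) + 10.4976)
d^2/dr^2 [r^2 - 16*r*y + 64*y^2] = 2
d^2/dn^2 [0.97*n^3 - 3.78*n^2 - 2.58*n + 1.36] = 5.82*n - 7.56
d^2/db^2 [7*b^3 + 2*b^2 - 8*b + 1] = 42*b + 4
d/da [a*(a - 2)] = 2*a - 2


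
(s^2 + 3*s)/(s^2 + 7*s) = (s + 3)/(s + 7)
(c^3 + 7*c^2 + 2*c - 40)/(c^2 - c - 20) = (c^2 + 3*c - 10)/(c - 5)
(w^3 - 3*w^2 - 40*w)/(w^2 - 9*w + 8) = w*(w + 5)/(w - 1)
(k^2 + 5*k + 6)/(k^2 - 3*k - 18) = (k + 2)/(k - 6)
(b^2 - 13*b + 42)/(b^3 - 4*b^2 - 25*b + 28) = (b - 6)/(b^2 + 3*b - 4)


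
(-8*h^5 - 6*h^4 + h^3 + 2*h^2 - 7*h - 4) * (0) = 0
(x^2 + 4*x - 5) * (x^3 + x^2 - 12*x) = x^5 + 5*x^4 - 13*x^3 - 53*x^2 + 60*x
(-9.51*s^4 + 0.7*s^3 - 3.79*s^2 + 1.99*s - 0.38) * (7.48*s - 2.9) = -71.1348*s^5 + 32.815*s^4 - 30.3792*s^3 + 25.8762*s^2 - 8.6134*s + 1.102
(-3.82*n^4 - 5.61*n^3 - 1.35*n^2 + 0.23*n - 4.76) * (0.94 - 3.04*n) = 11.6128*n^5 + 13.4636*n^4 - 1.1694*n^3 - 1.9682*n^2 + 14.6866*n - 4.4744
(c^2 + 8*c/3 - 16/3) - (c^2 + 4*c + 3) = -4*c/3 - 25/3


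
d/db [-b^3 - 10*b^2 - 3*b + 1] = -3*b^2 - 20*b - 3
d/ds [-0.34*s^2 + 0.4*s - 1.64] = 0.4 - 0.68*s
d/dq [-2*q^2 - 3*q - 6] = -4*q - 3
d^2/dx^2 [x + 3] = 0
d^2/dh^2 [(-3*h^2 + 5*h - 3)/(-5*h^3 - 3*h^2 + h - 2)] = 2*(75*h^6 - 375*h^5 + 270*h^4 + 89*h^3 + 282*h^2 - 27*h - 13)/(125*h^9 + 225*h^8 + 60*h^7 + 87*h^6 + 168*h^5 + 3*h^4 + 23*h^3 + 42*h^2 - 12*h + 8)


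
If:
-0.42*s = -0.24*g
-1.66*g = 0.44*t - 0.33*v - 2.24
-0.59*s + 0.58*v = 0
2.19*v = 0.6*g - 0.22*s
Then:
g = 0.00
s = 0.00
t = 5.09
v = 0.00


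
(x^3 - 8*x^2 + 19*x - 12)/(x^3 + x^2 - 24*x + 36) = (x^2 - 5*x + 4)/(x^2 + 4*x - 12)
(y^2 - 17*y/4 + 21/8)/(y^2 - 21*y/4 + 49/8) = (4*y - 3)/(4*y - 7)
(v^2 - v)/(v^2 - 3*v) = (v - 1)/(v - 3)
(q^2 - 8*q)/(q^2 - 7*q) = (q - 8)/(q - 7)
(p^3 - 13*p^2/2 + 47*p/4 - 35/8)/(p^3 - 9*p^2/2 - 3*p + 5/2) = (p^2 - 6*p + 35/4)/(p^2 - 4*p - 5)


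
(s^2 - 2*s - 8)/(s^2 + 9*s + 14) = (s - 4)/(s + 7)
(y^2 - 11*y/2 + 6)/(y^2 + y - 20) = (y - 3/2)/(y + 5)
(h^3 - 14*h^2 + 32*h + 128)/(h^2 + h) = (h^3 - 14*h^2 + 32*h + 128)/(h*(h + 1))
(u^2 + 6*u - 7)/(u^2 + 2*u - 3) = (u + 7)/(u + 3)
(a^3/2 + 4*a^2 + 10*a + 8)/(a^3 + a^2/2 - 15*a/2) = (a^3 + 8*a^2 + 20*a + 16)/(a*(2*a^2 + a - 15))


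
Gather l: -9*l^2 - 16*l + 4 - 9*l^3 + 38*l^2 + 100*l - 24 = -9*l^3 + 29*l^2 + 84*l - 20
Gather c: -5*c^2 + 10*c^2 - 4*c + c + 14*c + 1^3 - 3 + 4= 5*c^2 + 11*c + 2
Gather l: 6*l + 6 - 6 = 6*l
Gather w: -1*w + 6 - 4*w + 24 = 30 - 5*w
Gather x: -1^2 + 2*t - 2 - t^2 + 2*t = -t^2 + 4*t - 3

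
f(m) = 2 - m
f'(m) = -1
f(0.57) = 1.43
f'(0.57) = -1.00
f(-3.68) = 5.68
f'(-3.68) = -1.00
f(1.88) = 0.12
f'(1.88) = -1.00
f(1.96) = 0.04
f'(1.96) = -1.00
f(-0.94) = 2.94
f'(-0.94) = -1.00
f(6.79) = -4.79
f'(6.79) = -1.00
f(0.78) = 1.22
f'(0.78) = -1.00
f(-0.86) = 2.86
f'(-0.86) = -1.00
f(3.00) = -1.00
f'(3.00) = -1.00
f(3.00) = -1.00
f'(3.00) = -1.00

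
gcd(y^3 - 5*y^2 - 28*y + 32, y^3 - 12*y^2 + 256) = y^2 - 4*y - 32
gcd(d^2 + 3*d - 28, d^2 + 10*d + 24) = 1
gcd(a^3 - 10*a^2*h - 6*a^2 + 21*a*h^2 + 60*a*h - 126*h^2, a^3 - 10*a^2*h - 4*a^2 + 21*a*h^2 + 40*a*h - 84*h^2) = a^2 - 10*a*h + 21*h^2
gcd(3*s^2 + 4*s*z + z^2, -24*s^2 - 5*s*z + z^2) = 3*s + z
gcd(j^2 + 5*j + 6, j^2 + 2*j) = j + 2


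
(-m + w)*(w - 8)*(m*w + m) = -m^2*w^2 + 7*m^2*w + 8*m^2 + m*w^3 - 7*m*w^2 - 8*m*w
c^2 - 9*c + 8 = (c - 8)*(c - 1)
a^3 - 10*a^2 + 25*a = a*(a - 5)^2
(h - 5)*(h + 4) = h^2 - h - 20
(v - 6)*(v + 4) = v^2 - 2*v - 24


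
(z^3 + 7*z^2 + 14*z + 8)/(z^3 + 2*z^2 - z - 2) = (z + 4)/(z - 1)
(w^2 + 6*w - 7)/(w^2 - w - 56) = (w - 1)/(w - 8)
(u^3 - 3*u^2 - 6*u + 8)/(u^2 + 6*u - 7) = (u^2 - 2*u - 8)/(u + 7)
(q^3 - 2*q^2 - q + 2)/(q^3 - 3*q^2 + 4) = (q - 1)/(q - 2)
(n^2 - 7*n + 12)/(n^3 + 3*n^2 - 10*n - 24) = (n - 4)/(n^2 + 6*n + 8)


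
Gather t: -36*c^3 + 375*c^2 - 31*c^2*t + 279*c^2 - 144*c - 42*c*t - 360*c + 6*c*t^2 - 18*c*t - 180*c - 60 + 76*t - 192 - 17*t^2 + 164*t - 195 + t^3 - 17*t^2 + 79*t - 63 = -36*c^3 + 654*c^2 - 684*c + t^3 + t^2*(6*c - 34) + t*(-31*c^2 - 60*c + 319) - 510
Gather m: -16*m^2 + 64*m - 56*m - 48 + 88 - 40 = -16*m^2 + 8*m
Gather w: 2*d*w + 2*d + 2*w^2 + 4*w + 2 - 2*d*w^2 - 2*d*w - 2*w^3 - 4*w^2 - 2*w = 2*d - 2*w^3 + w^2*(-2*d - 2) + 2*w + 2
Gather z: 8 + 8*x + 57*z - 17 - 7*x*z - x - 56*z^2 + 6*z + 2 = 7*x - 56*z^2 + z*(63 - 7*x) - 7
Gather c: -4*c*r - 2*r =-4*c*r - 2*r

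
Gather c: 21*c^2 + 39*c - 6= 21*c^2 + 39*c - 6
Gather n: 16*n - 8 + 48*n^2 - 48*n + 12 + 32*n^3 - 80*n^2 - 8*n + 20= 32*n^3 - 32*n^2 - 40*n + 24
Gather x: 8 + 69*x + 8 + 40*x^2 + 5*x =40*x^2 + 74*x + 16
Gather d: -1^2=-1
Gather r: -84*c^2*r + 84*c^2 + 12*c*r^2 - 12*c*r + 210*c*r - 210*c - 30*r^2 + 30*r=84*c^2 - 210*c + r^2*(12*c - 30) + r*(-84*c^2 + 198*c + 30)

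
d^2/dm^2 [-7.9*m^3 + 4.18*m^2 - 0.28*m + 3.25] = 8.36 - 47.4*m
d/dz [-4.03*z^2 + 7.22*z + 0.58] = 7.22 - 8.06*z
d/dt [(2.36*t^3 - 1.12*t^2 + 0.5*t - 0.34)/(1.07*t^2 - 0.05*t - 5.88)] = (2.5252*t^4 - 0.236*t^3 - 42.1094*t^2 + 13.8988*t - 2.957)/(1.1449*t^4 - 0.107*t^3 - 12.5807*t^2 + 0.588*t + 34.5744)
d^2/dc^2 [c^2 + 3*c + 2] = 2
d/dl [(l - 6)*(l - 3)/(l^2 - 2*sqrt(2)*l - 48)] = ((9 - 2*l)*(-l^2 + 2*sqrt(2)*l + 48) - 2*(l - 6)*(l - 3)*(l - sqrt(2)))/(-l^2 + 2*sqrt(2)*l + 48)^2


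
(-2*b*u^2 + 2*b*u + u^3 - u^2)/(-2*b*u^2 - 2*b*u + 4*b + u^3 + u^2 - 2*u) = u/(u + 2)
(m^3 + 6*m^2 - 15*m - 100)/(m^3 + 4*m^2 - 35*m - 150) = (m - 4)/(m - 6)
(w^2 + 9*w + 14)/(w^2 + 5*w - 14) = (w + 2)/(w - 2)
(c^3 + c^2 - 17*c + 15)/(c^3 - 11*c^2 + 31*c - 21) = (c + 5)/(c - 7)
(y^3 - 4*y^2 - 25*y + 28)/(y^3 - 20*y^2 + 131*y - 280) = (y^2 + 3*y - 4)/(y^2 - 13*y + 40)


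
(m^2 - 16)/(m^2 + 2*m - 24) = (m + 4)/(m + 6)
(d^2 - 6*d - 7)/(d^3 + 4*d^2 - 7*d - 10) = (d - 7)/(d^2 + 3*d - 10)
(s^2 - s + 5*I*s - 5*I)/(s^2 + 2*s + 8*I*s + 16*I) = (s^2 + s*(-1 + 5*I) - 5*I)/(s^2 + s*(2 + 8*I) + 16*I)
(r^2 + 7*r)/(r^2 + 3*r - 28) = r/(r - 4)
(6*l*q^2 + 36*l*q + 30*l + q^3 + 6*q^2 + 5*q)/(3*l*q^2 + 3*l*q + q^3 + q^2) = (6*l*q + 30*l + q^2 + 5*q)/(q*(3*l + q))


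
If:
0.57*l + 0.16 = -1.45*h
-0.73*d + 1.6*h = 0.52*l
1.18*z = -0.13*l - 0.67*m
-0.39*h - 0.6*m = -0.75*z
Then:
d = 10.5425988707299*z + 0.00926426184587971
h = 2.63311848145901*z - 0.0476261348414943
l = -6.69828385634309*z - 0.159547551719006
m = 0.0309569876469713 - 0.461527012948355*z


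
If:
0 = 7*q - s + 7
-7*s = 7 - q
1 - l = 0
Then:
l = 1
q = -7/6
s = -7/6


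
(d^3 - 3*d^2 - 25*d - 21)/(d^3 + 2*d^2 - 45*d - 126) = (d + 1)/(d + 6)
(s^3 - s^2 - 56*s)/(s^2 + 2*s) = (s^2 - s - 56)/(s + 2)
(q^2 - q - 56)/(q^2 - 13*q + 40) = (q + 7)/(q - 5)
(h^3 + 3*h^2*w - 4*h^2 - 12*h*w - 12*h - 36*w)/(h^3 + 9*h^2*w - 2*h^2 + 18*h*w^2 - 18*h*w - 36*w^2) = (h^2 - 4*h - 12)/(h^2 + 6*h*w - 2*h - 12*w)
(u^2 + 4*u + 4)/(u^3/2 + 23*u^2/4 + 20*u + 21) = 4*(u + 2)/(2*u^2 + 19*u + 42)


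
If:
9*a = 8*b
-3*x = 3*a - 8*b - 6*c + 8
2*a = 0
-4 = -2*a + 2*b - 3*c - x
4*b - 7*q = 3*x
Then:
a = 0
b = 0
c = 4/3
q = 0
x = 0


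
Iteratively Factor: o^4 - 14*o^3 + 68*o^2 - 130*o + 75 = (o - 5)*(o^3 - 9*o^2 + 23*o - 15) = (o - 5)*(o - 1)*(o^2 - 8*o + 15) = (o - 5)*(o - 3)*(o - 1)*(o - 5)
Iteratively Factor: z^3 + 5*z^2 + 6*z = (z + 2)*(z^2 + 3*z) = z*(z + 2)*(z + 3)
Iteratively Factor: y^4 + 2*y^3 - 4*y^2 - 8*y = (y + 2)*(y^3 - 4*y) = (y + 2)^2*(y^2 - 2*y) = (y - 2)*(y + 2)^2*(y)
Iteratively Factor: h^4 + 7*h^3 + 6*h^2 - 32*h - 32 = (h + 1)*(h^3 + 6*h^2 - 32) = (h + 1)*(h + 4)*(h^2 + 2*h - 8) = (h + 1)*(h + 4)^2*(h - 2)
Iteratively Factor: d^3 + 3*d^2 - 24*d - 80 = (d + 4)*(d^2 - d - 20) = (d - 5)*(d + 4)*(d + 4)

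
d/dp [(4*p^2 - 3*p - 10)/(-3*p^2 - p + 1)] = 13*(-p^2 - 4*p - 1)/(9*p^4 + 6*p^3 - 5*p^2 - 2*p + 1)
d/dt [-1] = 0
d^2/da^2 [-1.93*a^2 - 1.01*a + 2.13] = -3.86000000000000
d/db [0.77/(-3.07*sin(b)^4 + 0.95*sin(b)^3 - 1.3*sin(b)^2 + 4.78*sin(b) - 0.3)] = (9.4556*sin(b)^3 - 2.1945*sin(b)^2 + 2.002*sin(b) - 3.6806)*cos(b)/(3.07*sin(b)^4 - 0.95*sin(b)^3 + 1.3*sin(b)^2 - 4.78*sin(b) + 0.3)^2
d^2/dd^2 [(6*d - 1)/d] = -2/d^3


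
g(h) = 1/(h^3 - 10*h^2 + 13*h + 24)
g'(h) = (-3*h^2 + 20*h - 13)/(h^3 - 10*h^2 + 13*h + 24)^2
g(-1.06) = -0.45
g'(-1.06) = -7.71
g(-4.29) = -0.00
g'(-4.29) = -0.00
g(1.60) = 0.04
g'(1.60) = 0.02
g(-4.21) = -0.00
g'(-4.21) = -0.00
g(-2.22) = -0.02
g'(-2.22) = -0.02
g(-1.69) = -0.03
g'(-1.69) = -0.06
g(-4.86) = -0.00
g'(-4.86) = -0.00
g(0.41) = 0.04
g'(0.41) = -0.01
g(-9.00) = 0.00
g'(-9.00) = 0.00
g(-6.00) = 0.00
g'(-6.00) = 0.00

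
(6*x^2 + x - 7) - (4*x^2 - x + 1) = 2*x^2 + 2*x - 8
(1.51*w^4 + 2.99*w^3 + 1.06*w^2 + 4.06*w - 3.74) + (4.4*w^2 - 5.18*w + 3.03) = 1.51*w^4 + 2.99*w^3 + 5.46*w^2 - 1.12*w - 0.71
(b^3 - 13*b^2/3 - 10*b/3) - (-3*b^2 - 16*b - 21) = b^3 - 4*b^2/3 + 38*b/3 + 21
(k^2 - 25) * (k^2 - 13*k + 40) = k^4 - 13*k^3 + 15*k^2 + 325*k - 1000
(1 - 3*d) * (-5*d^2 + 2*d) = 15*d^3 - 11*d^2 + 2*d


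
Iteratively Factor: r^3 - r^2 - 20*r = (r + 4)*(r^2 - 5*r) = r*(r + 4)*(r - 5)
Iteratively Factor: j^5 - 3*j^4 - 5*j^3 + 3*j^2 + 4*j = (j - 1)*(j^4 - 2*j^3 - 7*j^2 - 4*j) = (j - 1)*(j + 1)*(j^3 - 3*j^2 - 4*j) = (j - 4)*(j - 1)*(j + 1)*(j^2 + j) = j*(j - 4)*(j - 1)*(j + 1)*(j + 1)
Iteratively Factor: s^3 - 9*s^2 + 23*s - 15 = (s - 3)*(s^2 - 6*s + 5) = (s - 3)*(s - 1)*(s - 5)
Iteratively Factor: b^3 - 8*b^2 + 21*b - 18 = (b - 3)*(b^2 - 5*b + 6) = (b - 3)*(b - 2)*(b - 3)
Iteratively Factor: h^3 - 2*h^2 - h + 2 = (h - 1)*(h^2 - h - 2) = (h - 1)*(h + 1)*(h - 2)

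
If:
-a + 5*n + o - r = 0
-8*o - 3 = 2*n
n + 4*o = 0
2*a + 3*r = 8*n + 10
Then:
No Solution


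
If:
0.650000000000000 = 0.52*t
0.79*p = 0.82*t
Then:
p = 1.30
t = 1.25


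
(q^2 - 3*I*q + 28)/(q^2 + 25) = (q^2 - 3*I*q + 28)/(q^2 + 25)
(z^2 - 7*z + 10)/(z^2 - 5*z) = (z - 2)/z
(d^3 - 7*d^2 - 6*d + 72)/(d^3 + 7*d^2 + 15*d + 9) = (d^2 - 10*d + 24)/(d^2 + 4*d + 3)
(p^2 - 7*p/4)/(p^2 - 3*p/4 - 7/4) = p/(p + 1)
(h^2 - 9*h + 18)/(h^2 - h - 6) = (h - 6)/(h + 2)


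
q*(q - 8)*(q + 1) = q^3 - 7*q^2 - 8*q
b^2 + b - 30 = (b - 5)*(b + 6)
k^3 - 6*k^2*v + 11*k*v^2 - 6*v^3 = (k - 3*v)*(k - 2*v)*(k - v)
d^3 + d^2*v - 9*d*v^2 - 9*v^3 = (d - 3*v)*(d + v)*(d + 3*v)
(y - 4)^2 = y^2 - 8*y + 16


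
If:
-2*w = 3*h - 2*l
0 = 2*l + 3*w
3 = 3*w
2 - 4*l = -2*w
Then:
No Solution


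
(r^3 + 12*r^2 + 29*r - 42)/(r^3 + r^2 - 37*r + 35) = (r + 6)/(r - 5)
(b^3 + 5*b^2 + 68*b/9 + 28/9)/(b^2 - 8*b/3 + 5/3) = (9*b^3 + 45*b^2 + 68*b + 28)/(3*(3*b^2 - 8*b + 5))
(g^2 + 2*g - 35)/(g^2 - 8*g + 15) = (g + 7)/(g - 3)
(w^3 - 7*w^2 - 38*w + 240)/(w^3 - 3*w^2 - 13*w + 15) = (w^2 - 2*w - 48)/(w^2 + 2*w - 3)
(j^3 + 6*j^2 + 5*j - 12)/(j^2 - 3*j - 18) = (j^2 + 3*j - 4)/(j - 6)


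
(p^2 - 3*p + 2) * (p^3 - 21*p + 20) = p^5 - 3*p^4 - 19*p^3 + 83*p^2 - 102*p + 40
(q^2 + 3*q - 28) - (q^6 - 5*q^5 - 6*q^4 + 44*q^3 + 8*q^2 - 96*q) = -q^6 + 5*q^5 + 6*q^4 - 44*q^3 - 7*q^2 + 99*q - 28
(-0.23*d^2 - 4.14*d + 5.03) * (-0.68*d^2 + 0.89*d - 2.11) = 0.1564*d^4 + 2.6105*d^3 - 6.6197*d^2 + 13.2121*d - 10.6133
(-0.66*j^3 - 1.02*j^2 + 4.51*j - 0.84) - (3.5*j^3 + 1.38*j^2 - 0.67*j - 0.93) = -4.16*j^3 - 2.4*j^2 + 5.18*j + 0.0900000000000001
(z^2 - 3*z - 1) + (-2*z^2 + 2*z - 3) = -z^2 - z - 4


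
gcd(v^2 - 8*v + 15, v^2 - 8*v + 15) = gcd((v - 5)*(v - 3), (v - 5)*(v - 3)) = v^2 - 8*v + 15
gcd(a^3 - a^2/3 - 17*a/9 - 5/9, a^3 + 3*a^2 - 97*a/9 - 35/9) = a + 1/3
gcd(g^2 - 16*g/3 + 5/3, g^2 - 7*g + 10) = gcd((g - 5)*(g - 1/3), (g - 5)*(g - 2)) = g - 5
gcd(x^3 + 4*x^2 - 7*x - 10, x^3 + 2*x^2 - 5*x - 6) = x^2 - x - 2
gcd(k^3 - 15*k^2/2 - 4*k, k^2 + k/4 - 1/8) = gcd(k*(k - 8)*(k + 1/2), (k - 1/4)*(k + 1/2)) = k + 1/2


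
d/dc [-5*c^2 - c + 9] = -10*c - 1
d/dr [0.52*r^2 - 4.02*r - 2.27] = 1.04*r - 4.02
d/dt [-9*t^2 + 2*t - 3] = 2 - 18*t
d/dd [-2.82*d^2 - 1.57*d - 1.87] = -5.64*d - 1.57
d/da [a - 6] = 1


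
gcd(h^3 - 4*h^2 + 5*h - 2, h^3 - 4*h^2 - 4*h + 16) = h - 2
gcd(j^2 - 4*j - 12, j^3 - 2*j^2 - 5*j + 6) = j + 2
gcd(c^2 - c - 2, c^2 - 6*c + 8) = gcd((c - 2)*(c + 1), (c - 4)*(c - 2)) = c - 2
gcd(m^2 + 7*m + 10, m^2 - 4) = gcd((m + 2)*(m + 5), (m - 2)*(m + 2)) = m + 2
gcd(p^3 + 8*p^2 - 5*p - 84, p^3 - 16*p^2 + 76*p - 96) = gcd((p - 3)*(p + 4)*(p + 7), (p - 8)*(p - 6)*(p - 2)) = 1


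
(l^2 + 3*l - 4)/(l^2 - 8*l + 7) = (l + 4)/(l - 7)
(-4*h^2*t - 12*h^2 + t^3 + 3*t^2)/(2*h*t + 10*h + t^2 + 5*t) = (-2*h*t - 6*h + t^2 + 3*t)/(t + 5)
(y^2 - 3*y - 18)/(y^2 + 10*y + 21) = (y - 6)/(y + 7)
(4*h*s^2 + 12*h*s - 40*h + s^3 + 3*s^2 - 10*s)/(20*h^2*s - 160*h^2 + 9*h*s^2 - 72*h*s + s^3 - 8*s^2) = (s^2 + 3*s - 10)/(5*h*s - 40*h + s^2 - 8*s)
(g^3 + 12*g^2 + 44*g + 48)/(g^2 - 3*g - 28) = (g^2 + 8*g + 12)/(g - 7)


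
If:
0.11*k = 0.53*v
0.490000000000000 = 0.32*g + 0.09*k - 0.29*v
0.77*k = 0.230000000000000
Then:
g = 1.50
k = 0.30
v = 0.06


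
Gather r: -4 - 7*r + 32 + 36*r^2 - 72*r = 36*r^2 - 79*r + 28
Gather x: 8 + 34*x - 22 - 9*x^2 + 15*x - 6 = -9*x^2 + 49*x - 20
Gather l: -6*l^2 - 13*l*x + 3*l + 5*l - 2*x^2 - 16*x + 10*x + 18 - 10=-6*l^2 + l*(8 - 13*x) - 2*x^2 - 6*x + 8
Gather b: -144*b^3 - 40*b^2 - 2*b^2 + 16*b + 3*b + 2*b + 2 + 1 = -144*b^3 - 42*b^2 + 21*b + 3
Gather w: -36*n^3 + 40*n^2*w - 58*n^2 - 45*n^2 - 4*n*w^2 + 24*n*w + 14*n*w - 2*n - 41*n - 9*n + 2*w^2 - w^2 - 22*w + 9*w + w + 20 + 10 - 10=-36*n^3 - 103*n^2 - 52*n + w^2*(1 - 4*n) + w*(40*n^2 + 38*n - 12) + 20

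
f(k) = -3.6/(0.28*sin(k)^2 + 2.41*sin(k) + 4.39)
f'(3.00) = -0.40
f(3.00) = -0.76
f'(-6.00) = 0.34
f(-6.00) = -0.71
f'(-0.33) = 0.57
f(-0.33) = -0.99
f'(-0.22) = 0.53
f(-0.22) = -0.93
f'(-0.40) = 0.60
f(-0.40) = -1.03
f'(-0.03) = 0.46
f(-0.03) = -0.83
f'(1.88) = -0.07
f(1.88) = -0.52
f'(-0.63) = 0.64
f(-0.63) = -1.17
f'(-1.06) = 0.54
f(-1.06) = -1.44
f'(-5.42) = 0.16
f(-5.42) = -0.56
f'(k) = -3.6*(-0.56*sin(k)*cos(k) - 2.41*cos(k))/(0.28*sin(k)^2 + 2.41*sin(k) + 4.39)^2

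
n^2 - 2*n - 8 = (n - 4)*(n + 2)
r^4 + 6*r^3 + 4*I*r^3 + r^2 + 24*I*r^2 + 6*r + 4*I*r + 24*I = (r + 6)*(r - I)*(r + I)*(r + 4*I)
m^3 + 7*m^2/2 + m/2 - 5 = (m - 1)*(m + 2)*(m + 5/2)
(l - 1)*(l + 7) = l^2 + 6*l - 7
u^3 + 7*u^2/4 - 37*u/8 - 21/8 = (u - 7/4)*(u + 1/2)*(u + 3)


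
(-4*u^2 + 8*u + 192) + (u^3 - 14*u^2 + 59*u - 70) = u^3 - 18*u^2 + 67*u + 122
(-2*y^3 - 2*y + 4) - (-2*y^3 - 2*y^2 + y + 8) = 2*y^2 - 3*y - 4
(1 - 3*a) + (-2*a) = 1 - 5*a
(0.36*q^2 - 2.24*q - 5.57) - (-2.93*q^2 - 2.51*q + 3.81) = 3.29*q^2 + 0.27*q - 9.38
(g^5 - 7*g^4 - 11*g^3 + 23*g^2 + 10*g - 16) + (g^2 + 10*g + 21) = g^5 - 7*g^4 - 11*g^3 + 24*g^2 + 20*g + 5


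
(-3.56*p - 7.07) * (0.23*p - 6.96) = -0.8188*p^2 + 23.1515*p + 49.2072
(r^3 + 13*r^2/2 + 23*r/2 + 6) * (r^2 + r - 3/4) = r^5 + 15*r^4/2 + 69*r^3/4 + 101*r^2/8 - 21*r/8 - 9/2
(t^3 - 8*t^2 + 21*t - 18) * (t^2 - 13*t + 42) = t^5 - 21*t^4 + 167*t^3 - 627*t^2 + 1116*t - 756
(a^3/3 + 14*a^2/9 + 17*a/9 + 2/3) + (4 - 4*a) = a^3/3 + 14*a^2/9 - 19*a/9 + 14/3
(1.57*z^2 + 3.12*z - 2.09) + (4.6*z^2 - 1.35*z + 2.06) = 6.17*z^2 + 1.77*z - 0.0299999999999998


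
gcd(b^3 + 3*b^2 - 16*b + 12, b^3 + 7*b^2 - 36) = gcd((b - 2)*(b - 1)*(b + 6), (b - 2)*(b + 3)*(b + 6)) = b^2 + 4*b - 12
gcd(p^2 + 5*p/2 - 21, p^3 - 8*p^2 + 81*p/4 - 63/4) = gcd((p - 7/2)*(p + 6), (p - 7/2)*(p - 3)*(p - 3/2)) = p - 7/2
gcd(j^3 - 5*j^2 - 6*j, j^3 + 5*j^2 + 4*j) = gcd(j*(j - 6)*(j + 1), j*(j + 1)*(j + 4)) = j^2 + j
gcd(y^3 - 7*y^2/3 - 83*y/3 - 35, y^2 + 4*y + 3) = y + 3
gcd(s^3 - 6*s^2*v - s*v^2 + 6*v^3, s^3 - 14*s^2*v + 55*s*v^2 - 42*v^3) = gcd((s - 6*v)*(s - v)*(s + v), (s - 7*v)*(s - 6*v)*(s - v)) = s^2 - 7*s*v + 6*v^2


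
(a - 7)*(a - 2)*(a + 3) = a^3 - 6*a^2 - 13*a + 42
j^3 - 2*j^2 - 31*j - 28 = (j - 7)*(j + 1)*(j + 4)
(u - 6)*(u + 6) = u^2 - 36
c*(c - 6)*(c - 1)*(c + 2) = c^4 - 5*c^3 - 8*c^2 + 12*c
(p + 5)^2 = p^2 + 10*p + 25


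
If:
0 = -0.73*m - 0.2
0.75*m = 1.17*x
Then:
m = -0.27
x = -0.18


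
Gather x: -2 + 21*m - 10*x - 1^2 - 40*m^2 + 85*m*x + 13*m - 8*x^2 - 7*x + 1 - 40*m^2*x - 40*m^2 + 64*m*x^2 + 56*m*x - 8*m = -80*m^2 + 26*m + x^2*(64*m - 8) + x*(-40*m^2 + 141*m - 17) - 2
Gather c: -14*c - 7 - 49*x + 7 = -14*c - 49*x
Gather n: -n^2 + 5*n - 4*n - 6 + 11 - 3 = -n^2 + n + 2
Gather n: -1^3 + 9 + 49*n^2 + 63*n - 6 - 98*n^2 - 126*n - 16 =-49*n^2 - 63*n - 14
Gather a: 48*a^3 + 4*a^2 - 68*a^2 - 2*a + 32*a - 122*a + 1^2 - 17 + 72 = 48*a^3 - 64*a^2 - 92*a + 56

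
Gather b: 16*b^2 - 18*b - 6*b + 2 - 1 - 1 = 16*b^2 - 24*b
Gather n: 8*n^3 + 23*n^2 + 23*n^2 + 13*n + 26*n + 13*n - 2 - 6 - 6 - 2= 8*n^3 + 46*n^2 + 52*n - 16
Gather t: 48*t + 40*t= 88*t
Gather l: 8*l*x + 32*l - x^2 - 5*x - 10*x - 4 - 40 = l*(8*x + 32) - x^2 - 15*x - 44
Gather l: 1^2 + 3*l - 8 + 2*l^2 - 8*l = 2*l^2 - 5*l - 7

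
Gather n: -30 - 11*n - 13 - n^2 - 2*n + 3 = -n^2 - 13*n - 40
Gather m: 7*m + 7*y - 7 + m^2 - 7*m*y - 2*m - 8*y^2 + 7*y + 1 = m^2 + m*(5 - 7*y) - 8*y^2 + 14*y - 6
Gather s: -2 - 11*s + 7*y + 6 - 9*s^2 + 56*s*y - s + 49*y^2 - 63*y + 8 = -9*s^2 + s*(56*y - 12) + 49*y^2 - 56*y + 12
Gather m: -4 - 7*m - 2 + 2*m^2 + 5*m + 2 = 2*m^2 - 2*m - 4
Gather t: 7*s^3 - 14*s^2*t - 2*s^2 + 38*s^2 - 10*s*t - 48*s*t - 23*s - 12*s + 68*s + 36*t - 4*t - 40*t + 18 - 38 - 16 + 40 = 7*s^3 + 36*s^2 + 33*s + t*(-14*s^2 - 58*s - 8) + 4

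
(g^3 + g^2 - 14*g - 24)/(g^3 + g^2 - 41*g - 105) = (g^2 - 2*g - 8)/(g^2 - 2*g - 35)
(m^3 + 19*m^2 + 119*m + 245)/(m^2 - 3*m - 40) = (m^2 + 14*m + 49)/(m - 8)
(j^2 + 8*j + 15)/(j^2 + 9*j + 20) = (j + 3)/(j + 4)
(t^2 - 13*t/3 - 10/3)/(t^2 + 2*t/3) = (t - 5)/t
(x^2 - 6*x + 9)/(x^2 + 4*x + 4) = (x^2 - 6*x + 9)/(x^2 + 4*x + 4)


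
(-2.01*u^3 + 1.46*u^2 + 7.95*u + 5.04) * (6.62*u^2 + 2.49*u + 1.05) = -13.3062*u^5 + 4.6603*u^4 + 54.1539*u^3 + 54.6933*u^2 + 20.8971*u + 5.292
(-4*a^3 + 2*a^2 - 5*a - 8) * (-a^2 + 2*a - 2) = 4*a^5 - 10*a^4 + 17*a^3 - 6*a^2 - 6*a + 16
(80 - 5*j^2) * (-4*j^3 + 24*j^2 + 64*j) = 20*j^5 - 120*j^4 - 640*j^3 + 1920*j^2 + 5120*j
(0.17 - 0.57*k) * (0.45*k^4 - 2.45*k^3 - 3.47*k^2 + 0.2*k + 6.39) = -0.2565*k^5 + 1.473*k^4 + 1.5614*k^3 - 0.7039*k^2 - 3.6083*k + 1.0863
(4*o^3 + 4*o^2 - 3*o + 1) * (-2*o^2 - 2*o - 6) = -8*o^5 - 16*o^4 - 26*o^3 - 20*o^2 + 16*o - 6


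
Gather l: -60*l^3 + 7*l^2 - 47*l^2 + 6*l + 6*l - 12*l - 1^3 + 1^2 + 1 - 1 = -60*l^3 - 40*l^2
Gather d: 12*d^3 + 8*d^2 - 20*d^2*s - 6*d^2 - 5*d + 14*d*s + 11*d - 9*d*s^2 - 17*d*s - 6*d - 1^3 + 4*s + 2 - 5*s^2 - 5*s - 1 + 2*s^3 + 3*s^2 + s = 12*d^3 + d^2*(2 - 20*s) + d*(-9*s^2 - 3*s) + 2*s^3 - 2*s^2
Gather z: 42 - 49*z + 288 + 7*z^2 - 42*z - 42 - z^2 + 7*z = 6*z^2 - 84*z + 288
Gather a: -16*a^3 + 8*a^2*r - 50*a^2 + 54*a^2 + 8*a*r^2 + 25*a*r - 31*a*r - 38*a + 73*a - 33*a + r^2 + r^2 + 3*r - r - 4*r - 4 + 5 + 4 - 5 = -16*a^3 + a^2*(8*r + 4) + a*(8*r^2 - 6*r + 2) + 2*r^2 - 2*r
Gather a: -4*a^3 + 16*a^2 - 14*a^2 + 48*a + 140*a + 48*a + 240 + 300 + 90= -4*a^3 + 2*a^2 + 236*a + 630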